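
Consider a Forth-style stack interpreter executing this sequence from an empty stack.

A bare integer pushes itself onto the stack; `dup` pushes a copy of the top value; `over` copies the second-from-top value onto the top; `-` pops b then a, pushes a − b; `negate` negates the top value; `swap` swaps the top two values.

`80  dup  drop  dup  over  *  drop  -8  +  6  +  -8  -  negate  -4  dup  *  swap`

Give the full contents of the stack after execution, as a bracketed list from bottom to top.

[16, -86]

80     → [80]
dup    → [80, 80]
drop   → [80]
dup    → [80, 80]
over   → [80, 80, 80]
*      → [80, 6400]
drop   → [80]
-8     → [80, -8]
+      → [72]
6      → [72, 6]
+      → [78]
-8     → [78, -8]
-      → [86]
negate → [-86]
-4     → [-86, -4]
dup    → [-86, -4, -4]
*      → [-86, 16]
swap   → [16, -86]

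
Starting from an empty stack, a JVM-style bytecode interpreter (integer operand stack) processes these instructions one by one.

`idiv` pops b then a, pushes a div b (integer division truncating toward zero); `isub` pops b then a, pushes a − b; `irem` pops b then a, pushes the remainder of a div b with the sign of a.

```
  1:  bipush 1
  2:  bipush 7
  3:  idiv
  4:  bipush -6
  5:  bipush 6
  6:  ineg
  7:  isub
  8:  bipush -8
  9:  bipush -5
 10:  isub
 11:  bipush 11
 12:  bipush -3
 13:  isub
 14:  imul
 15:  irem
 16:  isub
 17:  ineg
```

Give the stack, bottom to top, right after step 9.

[0, 0, -8, -5]

bipush 1  : 1
bipush 7  : 1 7
idiv      : 0
bipush -6 : 0 -6
bipush 6  : 0 -6 6
ineg      : 0 -6 -6
isub      : 0 0
bipush -8 : 0 0 -8
bipush -5 : 0 0 -8 -5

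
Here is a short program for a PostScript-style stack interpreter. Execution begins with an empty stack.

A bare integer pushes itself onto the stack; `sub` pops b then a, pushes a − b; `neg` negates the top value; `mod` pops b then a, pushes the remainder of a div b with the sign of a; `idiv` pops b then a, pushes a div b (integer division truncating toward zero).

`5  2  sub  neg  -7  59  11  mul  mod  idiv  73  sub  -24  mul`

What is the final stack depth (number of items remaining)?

5     5
2     5 2
sub   3
neg   -3
-7    -3 -7
59    -3 -7 59
11    -3 -7 59 11
mul   -3 -7 649
mod   -3 -7
idiv  0
73    0 73
sub   -73
-24   -73 -24
mul   1752

1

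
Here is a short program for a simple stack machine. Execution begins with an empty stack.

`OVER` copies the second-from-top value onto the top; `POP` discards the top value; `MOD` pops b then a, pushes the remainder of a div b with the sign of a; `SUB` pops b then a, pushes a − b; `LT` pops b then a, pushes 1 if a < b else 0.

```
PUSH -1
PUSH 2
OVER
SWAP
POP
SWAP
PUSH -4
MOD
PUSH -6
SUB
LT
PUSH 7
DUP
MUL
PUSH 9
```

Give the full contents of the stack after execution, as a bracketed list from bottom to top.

[1, 49, 9]

PUSH -1 : -1
PUSH 2  : -1 2
OVER    : -1 2 -1
SWAP    : -1 -1 2
POP     : -1 -1
SWAP    : -1 -1
PUSH -4 : -1 -1 -4
MOD     : -1 -1
PUSH -6 : -1 -1 -6
SUB     : -1 5
LT      : 1
PUSH 7  : 1 7
DUP     : 1 7 7
MUL     : 1 49
PUSH 9  : 1 49 9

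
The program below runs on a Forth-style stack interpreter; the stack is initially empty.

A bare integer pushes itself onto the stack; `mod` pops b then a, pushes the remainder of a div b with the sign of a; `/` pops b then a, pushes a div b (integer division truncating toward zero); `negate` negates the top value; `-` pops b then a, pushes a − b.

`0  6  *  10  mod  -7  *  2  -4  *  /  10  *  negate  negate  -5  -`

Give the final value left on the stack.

0       [0]
6       [0, 6]
*       [0]
10      [0, 10]
mod     [0]
-7      [0, -7]
*       [0]
2       [0, 2]
-4      [0, 2, -4]
*       [0, -8]
/       [0]
10      [0, 10]
*       [0]
negate  [0]
negate  [0]
-5      [0, -5]
-       [5]

5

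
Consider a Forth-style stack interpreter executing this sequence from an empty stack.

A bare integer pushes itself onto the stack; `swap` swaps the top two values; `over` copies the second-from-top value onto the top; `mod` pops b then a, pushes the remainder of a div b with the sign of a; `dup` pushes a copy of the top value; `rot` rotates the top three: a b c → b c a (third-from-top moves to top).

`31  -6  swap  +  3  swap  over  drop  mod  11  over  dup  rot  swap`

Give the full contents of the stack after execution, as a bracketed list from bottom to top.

31   → 31
-6   → 31 -6
swap → -6 31
+    → 25
3    → 25 3
swap → 3 25
over → 3 25 3
drop → 3 25
mod  → 3
11   → 3 11
over → 3 11 3
dup  → 3 11 3 3
rot  → 3 3 3 11
swap → 3 3 11 3

[3, 3, 11, 3]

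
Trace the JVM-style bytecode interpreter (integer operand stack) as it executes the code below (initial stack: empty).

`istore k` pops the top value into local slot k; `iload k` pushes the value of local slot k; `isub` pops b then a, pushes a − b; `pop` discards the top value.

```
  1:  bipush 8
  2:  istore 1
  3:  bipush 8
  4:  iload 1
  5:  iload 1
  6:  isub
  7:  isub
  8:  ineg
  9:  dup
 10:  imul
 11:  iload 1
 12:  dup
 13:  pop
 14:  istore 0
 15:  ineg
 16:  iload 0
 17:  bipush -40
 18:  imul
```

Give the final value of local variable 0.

8

bipush 8   → [8]
istore 1   → []
bipush 8   → [8]
iload 1    → [8, 8]
iload 1    → [8, 8, 8]
isub       → [8, 0]
isub       → [8]
ineg       → [-8]
dup        → [-8, -8]
imul       → [64]
iload 1    → [64, 8]
dup        → [64, 8, 8]
pop        → [64, 8]
istore 0   → [64]
ineg       → [-64]
iload 0    → [-64, 8]
bipush -40 → [-64, 8, -40]
imul       → [-64, -320]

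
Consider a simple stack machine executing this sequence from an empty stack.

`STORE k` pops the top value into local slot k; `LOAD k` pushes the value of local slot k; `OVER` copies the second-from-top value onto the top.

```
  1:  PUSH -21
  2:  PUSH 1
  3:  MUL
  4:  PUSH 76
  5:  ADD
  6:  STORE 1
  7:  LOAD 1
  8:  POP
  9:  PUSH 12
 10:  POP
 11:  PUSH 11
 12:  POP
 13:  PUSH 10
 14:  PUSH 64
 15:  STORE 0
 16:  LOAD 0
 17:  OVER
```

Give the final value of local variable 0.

PUSH -21  -21
PUSH 1    -21 1
MUL       -21
PUSH 76   -21 76
ADD       55
STORE 1   (empty)
LOAD 1    55
POP       (empty)
PUSH 12   12
POP       (empty)
PUSH 11   11
POP       (empty)
PUSH 10   10
PUSH 64   10 64
STORE 0   10
LOAD 0    10 64
OVER      10 64 10

64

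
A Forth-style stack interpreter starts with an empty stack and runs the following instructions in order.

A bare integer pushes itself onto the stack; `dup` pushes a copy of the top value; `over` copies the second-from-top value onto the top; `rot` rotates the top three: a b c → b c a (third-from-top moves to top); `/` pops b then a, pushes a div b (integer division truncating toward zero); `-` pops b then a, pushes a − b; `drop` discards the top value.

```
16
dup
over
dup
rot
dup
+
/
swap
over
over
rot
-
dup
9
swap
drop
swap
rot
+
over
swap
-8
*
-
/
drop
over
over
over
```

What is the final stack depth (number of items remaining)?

16   : [16]
dup  : [16, 16]
over : [16, 16, 16]
dup  : [16, 16, 16, 16]
rot  : [16, 16, 16, 16]
dup  : [16, 16, 16, 16, 16]
+    : [16, 16, 16, 32]
/    : [16, 16, 0]
swap : [16, 0, 16]
over : [16, 0, 16, 0]
over : [16, 0, 16, 0, 16]
rot  : [16, 0, 0, 16, 16]
-    : [16, 0, 0, 0]
dup  : [16, 0, 0, 0, 0]
9    : [16, 0, 0, 0, 0, 9]
swap : [16, 0, 0, 0, 9, 0]
drop : [16, 0, 0, 0, 9]
swap : [16, 0, 0, 9, 0]
rot  : [16, 0, 9, 0, 0]
+    : [16, 0, 9, 0]
over : [16, 0, 9, 0, 9]
swap : [16, 0, 9, 9, 0]
-8   : [16, 0, 9, 9, 0, -8]
*    : [16, 0, 9, 9, 0]
-    : [16, 0, 9, 9]
/    : [16, 0, 1]
drop : [16, 0]
over : [16, 0, 16]
over : [16, 0, 16, 0]
over : [16, 0, 16, 0, 16]

5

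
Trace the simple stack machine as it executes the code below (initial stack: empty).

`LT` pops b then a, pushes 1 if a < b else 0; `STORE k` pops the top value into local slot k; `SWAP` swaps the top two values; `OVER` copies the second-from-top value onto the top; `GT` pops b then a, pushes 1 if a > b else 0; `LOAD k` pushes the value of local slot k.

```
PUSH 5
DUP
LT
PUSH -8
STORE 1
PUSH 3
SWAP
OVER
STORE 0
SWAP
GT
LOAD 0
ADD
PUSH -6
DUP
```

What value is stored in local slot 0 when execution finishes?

3

PUSH 5  -> [5]
DUP     -> [5, 5]
LT      -> [0]
PUSH -8 -> [0, -8]
STORE 1 -> [0]
PUSH 3  -> [0, 3]
SWAP    -> [3, 0]
OVER    -> [3, 0, 3]
STORE 0 -> [3, 0]
SWAP    -> [0, 3]
GT      -> [0]
LOAD 0  -> [0, 3]
ADD     -> [3]
PUSH -6 -> [3, -6]
DUP     -> [3, -6, -6]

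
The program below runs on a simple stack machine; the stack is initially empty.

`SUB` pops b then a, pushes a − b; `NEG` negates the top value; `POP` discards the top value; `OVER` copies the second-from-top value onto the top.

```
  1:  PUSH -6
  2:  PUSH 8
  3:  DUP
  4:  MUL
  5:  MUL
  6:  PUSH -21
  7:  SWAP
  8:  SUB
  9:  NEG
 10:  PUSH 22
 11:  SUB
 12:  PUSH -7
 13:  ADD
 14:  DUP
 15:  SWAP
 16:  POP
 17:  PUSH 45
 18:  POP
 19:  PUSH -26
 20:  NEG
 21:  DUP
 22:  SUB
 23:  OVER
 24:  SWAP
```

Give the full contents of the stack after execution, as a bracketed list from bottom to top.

[-392, -392, 0]

PUSH -6  : [-6]
PUSH 8   : [-6, 8]
DUP      : [-6, 8, 8]
MUL      : [-6, 64]
MUL      : [-384]
PUSH -21 : [-384, -21]
SWAP     : [-21, -384]
SUB      : [363]
NEG      : [-363]
PUSH 22  : [-363, 22]
SUB      : [-385]
PUSH -7  : [-385, -7]
ADD      : [-392]
DUP      : [-392, -392]
SWAP     : [-392, -392]
POP      : [-392]
PUSH 45  : [-392, 45]
POP      : [-392]
PUSH -26 : [-392, -26]
NEG      : [-392, 26]
DUP      : [-392, 26, 26]
SUB      : [-392, 0]
OVER     : [-392, 0, -392]
SWAP     : [-392, -392, 0]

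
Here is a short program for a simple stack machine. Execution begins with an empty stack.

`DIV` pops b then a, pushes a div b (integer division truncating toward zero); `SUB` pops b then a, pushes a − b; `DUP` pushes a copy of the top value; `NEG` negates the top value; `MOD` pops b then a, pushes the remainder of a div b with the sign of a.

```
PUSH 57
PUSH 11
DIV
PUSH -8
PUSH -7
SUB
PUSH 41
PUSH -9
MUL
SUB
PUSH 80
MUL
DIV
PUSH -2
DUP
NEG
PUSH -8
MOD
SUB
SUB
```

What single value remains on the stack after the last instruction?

PUSH 57 : [57]
PUSH 11 : [57, 11]
DIV     : [5]
PUSH -8 : [5, -8]
PUSH -7 : [5, -8, -7]
SUB     : [5, -1]
PUSH 41 : [5, -1, 41]
PUSH -9 : [5, -1, 41, -9]
MUL     : [5, -1, -369]
SUB     : [5, 368]
PUSH 80 : [5, 368, 80]
MUL     : [5, 29440]
DIV     : [0]
PUSH -2 : [0, -2]
DUP     : [0, -2, -2]
NEG     : [0, -2, 2]
PUSH -8 : [0, -2, 2, -8]
MOD     : [0, -2, 2]
SUB     : [0, -4]
SUB     : [4]

4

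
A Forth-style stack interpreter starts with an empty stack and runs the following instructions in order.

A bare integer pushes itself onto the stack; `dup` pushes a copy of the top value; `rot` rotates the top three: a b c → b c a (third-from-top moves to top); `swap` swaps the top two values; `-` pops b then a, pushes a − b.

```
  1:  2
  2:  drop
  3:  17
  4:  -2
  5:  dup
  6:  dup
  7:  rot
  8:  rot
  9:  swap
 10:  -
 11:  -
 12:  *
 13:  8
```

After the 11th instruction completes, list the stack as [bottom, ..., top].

[17, -2]

2    -> 2
drop -> (empty)
17   -> 17
-2   -> 17 -2
dup  -> 17 -2 -2
dup  -> 17 -2 -2 -2
rot  -> 17 -2 -2 -2
rot  -> 17 -2 -2 -2
swap -> 17 -2 -2 -2
-    -> 17 -2 0
-    -> 17 -2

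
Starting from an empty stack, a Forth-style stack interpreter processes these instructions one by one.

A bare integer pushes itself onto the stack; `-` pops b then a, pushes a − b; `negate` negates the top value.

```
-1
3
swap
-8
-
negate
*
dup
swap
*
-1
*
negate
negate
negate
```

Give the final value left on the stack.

441

-1      [-1]
3       [-1, 3]
swap    [3, -1]
-8      [3, -1, -8]
-       [3, 7]
negate  [3, -7]
*       [-21]
dup     [-21, -21]
swap    [-21, -21]
*       [441]
-1      [441, -1]
*       [-441]
negate  [441]
negate  [-441]
negate  [441]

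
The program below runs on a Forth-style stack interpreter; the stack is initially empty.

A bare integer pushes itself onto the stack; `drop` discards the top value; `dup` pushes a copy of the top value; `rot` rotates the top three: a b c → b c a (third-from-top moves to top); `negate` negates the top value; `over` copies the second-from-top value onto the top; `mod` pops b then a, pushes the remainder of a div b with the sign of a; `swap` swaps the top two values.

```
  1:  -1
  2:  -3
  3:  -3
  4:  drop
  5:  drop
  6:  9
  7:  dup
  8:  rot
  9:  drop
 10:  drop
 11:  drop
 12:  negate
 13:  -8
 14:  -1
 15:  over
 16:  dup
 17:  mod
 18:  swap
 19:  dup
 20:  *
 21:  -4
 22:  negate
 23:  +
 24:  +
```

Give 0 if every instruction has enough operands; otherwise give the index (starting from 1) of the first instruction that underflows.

12

-1    [-1]
-3    [-1, -3]
-3    [-1, -3, -3]
drop  [-1, -3]
drop  [-1]
9     [-1, 9]
dup   [-1, 9, 9]
rot   [9, 9, -1]
drop  [9, 9]
drop  [9]
drop  []
negate  — needs 1 operand, stack has 0 → underflow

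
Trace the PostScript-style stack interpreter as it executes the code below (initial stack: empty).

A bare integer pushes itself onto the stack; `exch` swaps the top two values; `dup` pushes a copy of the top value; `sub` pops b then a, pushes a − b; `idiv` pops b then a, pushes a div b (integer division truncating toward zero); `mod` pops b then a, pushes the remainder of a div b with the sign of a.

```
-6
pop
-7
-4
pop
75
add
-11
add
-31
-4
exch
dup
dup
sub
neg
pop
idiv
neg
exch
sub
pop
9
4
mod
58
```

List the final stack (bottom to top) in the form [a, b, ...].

-6   -> -6
pop  -> (empty)
-7   -> -7
-4   -> -7 -4
pop  -> -7
75   -> -7 75
add  -> 68
-11  -> 68 -11
add  -> 57
-31  -> 57 -31
-4   -> 57 -31 -4
exch -> 57 -4 -31
dup  -> 57 -4 -31 -31
dup  -> 57 -4 -31 -31 -31
sub  -> 57 -4 -31 0
neg  -> 57 -4 -31 0
pop  -> 57 -4 -31
idiv -> 57 0
neg  -> 57 0
exch -> 0 57
sub  -> -57
pop  -> (empty)
9    -> 9
4    -> 9 4
mod  -> 1
58   -> 1 58

[1, 58]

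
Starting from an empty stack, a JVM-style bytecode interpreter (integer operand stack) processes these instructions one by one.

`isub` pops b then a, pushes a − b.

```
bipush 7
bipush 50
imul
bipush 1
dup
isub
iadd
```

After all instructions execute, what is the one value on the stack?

bipush 7  : [7]
bipush 50 : [7, 50]
imul      : [350]
bipush 1  : [350, 1]
dup       : [350, 1, 1]
isub      : [350, 0]
iadd      : [350]

350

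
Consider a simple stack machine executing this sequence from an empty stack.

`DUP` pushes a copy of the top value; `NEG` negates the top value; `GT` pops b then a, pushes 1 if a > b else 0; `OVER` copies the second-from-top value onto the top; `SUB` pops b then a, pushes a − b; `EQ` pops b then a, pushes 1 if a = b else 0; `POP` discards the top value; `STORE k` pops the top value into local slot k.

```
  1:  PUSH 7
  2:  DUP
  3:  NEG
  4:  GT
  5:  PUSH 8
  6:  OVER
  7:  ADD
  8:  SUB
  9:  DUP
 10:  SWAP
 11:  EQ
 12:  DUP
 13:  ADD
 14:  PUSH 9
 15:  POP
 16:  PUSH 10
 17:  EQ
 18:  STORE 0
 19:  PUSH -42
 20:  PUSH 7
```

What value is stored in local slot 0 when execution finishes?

PUSH 7   : 7
DUP      : 7 7
NEG      : 7 -7
GT       : 1
PUSH 8   : 1 8
OVER     : 1 8 1
ADD      : 1 9
SUB      : -8
DUP      : -8 -8
SWAP     : -8 -8
EQ       : 1
DUP      : 1 1
ADD      : 2
PUSH 9   : 2 9
POP      : 2
PUSH 10  : 2 10
EQ       : 0
STORE 0  : (empty)
PUSH -42 : -42
PUSH 7   : -42 7

0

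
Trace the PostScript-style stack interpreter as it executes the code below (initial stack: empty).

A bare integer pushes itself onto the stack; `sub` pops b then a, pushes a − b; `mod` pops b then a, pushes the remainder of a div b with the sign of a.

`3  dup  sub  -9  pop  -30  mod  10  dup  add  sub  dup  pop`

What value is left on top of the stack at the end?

3   -> [3]
dup -> [3, 3]
sub -> [0]
-9  -> [0, -9]
pop -> [0]
-30 -> [0, -30]
mod -> [0]
10  -> [0, 10]
dup -> [0, 10, 10]
add -> [0, 20]
sub -> [-20]
dup -> [-20, -20]
pop -> [-20]

-20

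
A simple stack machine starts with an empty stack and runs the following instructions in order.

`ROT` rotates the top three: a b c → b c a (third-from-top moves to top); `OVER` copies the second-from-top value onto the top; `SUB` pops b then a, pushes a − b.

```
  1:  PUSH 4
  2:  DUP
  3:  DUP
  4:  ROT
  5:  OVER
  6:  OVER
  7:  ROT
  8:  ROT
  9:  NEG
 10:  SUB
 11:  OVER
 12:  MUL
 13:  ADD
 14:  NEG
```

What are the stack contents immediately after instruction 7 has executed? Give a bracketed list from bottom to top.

PUSH 4 -> [4]
DUP    -> [4, 4]
DUP    -> [4, 4, 4]
ROT    -> [4, 4, 4]
OVER   -> [4, 4, 4, 4]
OVER   -> [4, 4, 4, 4, 4]
ROT    -> [4, 4, 4, 4, 4]

[4, 4, 4, 4, 4]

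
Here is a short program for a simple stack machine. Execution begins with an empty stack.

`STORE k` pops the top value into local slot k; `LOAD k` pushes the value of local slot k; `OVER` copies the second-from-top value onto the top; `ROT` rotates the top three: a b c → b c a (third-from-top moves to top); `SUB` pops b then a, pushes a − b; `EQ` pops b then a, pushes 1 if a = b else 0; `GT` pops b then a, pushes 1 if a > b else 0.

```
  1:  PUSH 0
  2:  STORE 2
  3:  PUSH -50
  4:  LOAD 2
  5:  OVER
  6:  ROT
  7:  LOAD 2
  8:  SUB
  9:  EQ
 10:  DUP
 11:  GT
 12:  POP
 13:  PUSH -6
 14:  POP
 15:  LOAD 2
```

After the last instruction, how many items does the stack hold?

2

PUSH 0    0
STORE 2   (empty)
PUSH -50  -50
LOAD 2    -50 0
OVER      -50 0 -50
ROT       0 -50 -50
LOAD 2    0 -50 -50 0
SUB       0 -50 -50
EQ        0 1
DUP       0 1 1
GT        0 0
POP       0
PUSH -6   0 -6
POP       0
LOAD 2    0 0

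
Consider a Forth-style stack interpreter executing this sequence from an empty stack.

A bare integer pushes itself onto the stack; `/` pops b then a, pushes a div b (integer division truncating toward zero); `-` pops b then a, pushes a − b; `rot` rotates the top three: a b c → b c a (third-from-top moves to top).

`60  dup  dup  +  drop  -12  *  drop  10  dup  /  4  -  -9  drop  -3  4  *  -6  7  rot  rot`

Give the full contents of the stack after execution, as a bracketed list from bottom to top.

[-3, 7, -12, -6]

60   -> 60
dup  -> 60 60
dup  -> 60 60 60
+    -> 60 120
drop -> 60
-12  -> 60 -12
*    -> -720
drop -> (empty)
10   -> 10
dup  -> 10 10
/    -> 1
4    -> 1 4
-    -> -3
-9   -> -3 -9
drop -> -3
-3   -> -3 -3
4    -> -3 -3 4
*    -> -3 -12
-6   -> -3 -12 -6
7    -> -3 -12 -6 7
rot  -> -3 -6 7 -12
rot  -> -3 7 -12 -6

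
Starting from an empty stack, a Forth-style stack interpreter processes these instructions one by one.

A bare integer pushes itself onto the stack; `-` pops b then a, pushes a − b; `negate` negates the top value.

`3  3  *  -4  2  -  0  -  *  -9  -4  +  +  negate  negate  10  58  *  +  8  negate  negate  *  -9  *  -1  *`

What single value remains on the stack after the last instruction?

36936

3      -> 3
3      -> 3 3
*      -> 9
-4     -> 9 -4
2      -> 9 -4 2
-      -> 9 -6
0      -> 9 -6 0
-      -> 9 -6
*      -> -54
-9     -> -54 -9
-4     -> -54 -9 -4
+      -> -54 -13
+      -> -67
negate -> 67
negate -> -67
10     -> -67 10
58     -> -67 10 58
*      -> -67 580
+      -> 513
8      -> 513 8
negate -> 513 -8
negate -> 513 8
*      -> 4104
-9     -> 4104 -9
*      -> -36936
-1     -> -36936 -1
*      -> 36936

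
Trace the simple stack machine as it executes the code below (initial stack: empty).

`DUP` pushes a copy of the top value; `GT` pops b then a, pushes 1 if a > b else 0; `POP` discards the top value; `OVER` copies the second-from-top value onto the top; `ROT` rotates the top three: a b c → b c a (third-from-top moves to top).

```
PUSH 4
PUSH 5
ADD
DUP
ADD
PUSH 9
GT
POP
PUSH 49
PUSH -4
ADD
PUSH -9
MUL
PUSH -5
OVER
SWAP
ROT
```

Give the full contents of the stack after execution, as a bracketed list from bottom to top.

[-405, -5, -405]

PUSH 4  → [4]
PUSH 5  → [4, 5]
ADD     → [9]
DUP     → [9, 9]
ADD     → [18]
PUSH 9  → [18, 9]
GT      → [1]
POP     → []
PUSH 49 → [49]
PUSH -4 → [49, -4]
ADD     → [45]
PUSH -9 → [45, -9]
MUL     → [-405]
PUSH -5 → [-405, -5]
OVER    → [-405, -5, -405]
SWAP    → [-405, -405, -5]
ROT     → [-405, -5, -405]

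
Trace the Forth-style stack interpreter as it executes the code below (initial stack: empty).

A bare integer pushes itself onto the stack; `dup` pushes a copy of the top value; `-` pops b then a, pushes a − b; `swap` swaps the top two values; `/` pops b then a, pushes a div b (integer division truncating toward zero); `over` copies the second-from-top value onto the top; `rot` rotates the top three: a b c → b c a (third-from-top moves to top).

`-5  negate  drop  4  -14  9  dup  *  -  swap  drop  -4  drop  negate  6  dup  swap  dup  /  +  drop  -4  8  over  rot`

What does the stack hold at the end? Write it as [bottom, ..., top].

[95, 8, -4, -4]

-5     → -5
negate → 5
drop   → (empty)
4      → 4
-14    → 4 -14
9      → 4 -14 9
dup    → 4 -14 9 9
*      → 4 -14 81
-      → 4 -95
swap   → -95 4
drop   → -95
-4     → -95 -4
drop   → -95
negate → 95
6      → 95 6
dup    → 95 6 6
swap   → 95 6 6
dup    → 95 6 6 6
/      → 95 6 1
+      → 95 7
drop   → 95
-4     → 95 -4
8      → 95 -4 8
over   → 95 -4 8 -4
rot    → 95 8 -4 -4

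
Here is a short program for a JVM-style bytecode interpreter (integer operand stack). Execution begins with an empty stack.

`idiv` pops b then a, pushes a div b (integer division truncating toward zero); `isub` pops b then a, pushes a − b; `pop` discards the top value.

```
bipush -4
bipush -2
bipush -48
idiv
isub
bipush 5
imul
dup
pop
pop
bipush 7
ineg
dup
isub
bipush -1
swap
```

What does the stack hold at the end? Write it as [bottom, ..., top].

bipush -4  → -4
bipush -2  → -4 -2
bipush -48 → -4 -2 -48
idiv       → -4 0
isub       → -4
bipush 5   → -4 5
imul       → -20
dup        → -20 -20
pop        → -20
pop        → (empty)
bipush 7   → 7
ineg       → -7
dup        → -7 -7
isub       → 0
bipush -1  → 0 -1
swap       → -1 0

[-1, 0]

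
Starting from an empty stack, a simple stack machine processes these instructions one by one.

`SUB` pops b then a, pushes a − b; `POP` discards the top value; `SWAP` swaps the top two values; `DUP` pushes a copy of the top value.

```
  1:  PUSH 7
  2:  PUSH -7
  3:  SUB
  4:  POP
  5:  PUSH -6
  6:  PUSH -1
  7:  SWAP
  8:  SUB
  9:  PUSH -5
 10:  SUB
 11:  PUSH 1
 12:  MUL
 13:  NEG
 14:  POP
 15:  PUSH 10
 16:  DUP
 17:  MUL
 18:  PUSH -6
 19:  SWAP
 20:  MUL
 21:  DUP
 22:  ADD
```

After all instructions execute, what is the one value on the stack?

-1200

PUSH 7  → [7]
PUSH -7 → [7, -7]
SUB     → [14]
POP     → []
PUSH -6 → [-6]
PUSH -1 → [-6, -1]
SWAP    → [-1, -6]
SUB     → [5]
PUSH -5 → [5, -5]
SUB     → [10]
PUSH 1  → [10, 1]
MUL     → [10]
NEG     → [-10]
POP     → []
PUSH 10 → [10]
DUP     → [10, 10]
MUL     → [100]
PUSH -6 → [100, -6]
SWAP    → [-6, 100]
MUL     → [-600]
DUP     → [-600, -600]
ADD     → [-1200]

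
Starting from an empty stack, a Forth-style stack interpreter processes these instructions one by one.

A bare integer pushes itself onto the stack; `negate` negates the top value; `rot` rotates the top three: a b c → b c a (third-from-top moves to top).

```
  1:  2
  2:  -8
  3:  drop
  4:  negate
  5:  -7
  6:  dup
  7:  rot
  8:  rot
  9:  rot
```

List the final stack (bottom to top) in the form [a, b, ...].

2      : 2
-8     : 2 -8
drop   : 2
negate : -2
-7     : -2 -7
dup    : -2 -7 -7
rot    : -7 -7 -2
rot    : -7 -2 -7
rot    : -2 -7 -7

[-2, -7, -7]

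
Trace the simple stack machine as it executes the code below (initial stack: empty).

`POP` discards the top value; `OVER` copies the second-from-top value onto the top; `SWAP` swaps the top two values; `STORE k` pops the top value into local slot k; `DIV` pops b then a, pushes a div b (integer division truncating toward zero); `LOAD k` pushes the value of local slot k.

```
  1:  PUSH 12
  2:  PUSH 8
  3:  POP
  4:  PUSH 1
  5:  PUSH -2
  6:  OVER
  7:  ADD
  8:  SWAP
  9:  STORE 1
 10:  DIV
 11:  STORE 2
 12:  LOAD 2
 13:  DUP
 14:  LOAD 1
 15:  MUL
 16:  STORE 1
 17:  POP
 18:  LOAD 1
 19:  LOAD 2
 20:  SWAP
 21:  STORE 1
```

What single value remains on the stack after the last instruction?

PUSH 12 : 12
PUSH 8  : 12 8
POP     : 12
PUSH 1  : 12 1
PUSH -2 : 12 1 -2
OVER    : 12 1 -2 1
ADD     : 12 1 -1
SWAP    : 12 -1 1
STORE 1 : 12 -1
DIV     : -12
STORE 2 : (empty)
LOAD 2  : -12
DUP     : -12 -12
LOAD 1  : -12 -12 1
MUL     : -12 -12
STORE 1 : -12
POP     : (empty)
LOAD 1  : -12
LOAD 2  : -12 -12
SWAP    : -12 -12
STORE 1 : -12

-12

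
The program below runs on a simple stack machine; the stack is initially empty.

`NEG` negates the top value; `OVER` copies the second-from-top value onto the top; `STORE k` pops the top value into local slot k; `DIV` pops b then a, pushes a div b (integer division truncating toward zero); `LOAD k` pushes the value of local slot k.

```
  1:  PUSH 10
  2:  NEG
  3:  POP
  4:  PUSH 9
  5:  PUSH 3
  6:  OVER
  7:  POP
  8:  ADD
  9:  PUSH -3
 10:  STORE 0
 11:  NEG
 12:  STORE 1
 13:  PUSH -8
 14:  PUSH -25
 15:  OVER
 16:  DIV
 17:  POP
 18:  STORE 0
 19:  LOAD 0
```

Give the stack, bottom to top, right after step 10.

PUSH 10 → 10
NEG     → -10
POP     → (empty)
PUSH 9  → 9
PUSH 3  → 9 3
OVER    → 9 3 9
POP     → 9 3
ADD     → 12
PUSH -3 → 12 -3
STORE 0 → 12

[12]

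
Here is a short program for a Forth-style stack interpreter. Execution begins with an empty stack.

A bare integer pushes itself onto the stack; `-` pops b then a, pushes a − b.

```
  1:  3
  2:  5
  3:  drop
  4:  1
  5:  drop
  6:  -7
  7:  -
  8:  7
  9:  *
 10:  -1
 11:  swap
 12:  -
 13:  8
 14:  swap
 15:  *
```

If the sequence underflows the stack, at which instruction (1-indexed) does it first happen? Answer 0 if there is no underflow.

3    -> [3]
5    -> [3, 5]
drop -> [3]
1    -> [3, 1]
drop -> [3]
-7   -> [3, -7]
-    -> [10]
7    -> [10, 7]
*    -> [70]
-1   -> [70, -1]
swap -> [-1, 70]
-    -> [-71]
8    -> [-71, 8]
swap -> [8, -71]
*    -> [-568]

0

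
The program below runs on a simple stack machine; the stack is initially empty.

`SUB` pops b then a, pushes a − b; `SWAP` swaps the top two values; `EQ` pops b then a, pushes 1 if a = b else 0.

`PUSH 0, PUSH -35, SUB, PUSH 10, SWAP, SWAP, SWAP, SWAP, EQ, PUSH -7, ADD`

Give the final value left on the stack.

-7

PUSH 0    [0]
PUSH -35  [0, -35]
SUB       [35]
PUSH 10   [35, 10]
SWAP      [10, 35]
SWAP      [35, 10]
SWAP      [10, 35]
SWAP      [35, 10]
EQ        [0]
PUSH -7   [0, -7]
ADD       [-7]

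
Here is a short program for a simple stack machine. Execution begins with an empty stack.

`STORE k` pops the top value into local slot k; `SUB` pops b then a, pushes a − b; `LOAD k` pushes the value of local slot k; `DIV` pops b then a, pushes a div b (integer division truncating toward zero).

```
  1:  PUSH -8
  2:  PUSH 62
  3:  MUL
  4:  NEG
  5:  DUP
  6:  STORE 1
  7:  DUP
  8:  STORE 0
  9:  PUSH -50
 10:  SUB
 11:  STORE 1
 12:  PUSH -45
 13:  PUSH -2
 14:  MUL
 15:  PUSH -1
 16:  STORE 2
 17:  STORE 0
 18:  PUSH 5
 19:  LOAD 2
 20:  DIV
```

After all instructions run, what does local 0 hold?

90

PUSH -8  -> -8
PUSH 62  -> -8 62
MUL      -> -496
NEG      -> 496
DUP      -> 496 496
STORE 1  -> 496
DUP      -> 496 496
STORE 0  -> 496
PUSH -50 -> 496 -50
SUB      -> 546
STORE 1  -> (empty)
PUSH -45 -> -45
PUSH -2  -> -45 -2
MUL      -> 90
PUSH -1  -> 90 -1
STORE 2  -> 90
STORE 0  -> (empty)
PUSH 5   -> 5
LOAD 2   -> 5 -1
DIV      -> -5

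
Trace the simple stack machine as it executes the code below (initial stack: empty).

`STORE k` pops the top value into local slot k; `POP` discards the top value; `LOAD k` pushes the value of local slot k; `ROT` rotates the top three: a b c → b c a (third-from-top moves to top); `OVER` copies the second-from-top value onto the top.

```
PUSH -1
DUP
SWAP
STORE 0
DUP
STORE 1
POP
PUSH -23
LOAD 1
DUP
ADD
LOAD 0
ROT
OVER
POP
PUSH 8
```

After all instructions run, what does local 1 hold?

PUSH -1  → -1
DUP      → -1 -1
SWAP     → -1 -1
STORE 0  → -1
DUP      → -1 -1
STORE 1  → -1
POP      → (empty)
PUSH -23 → -23
LOAD 1   → -23 -1
DUP      → -23 -1 -1
ADD      → -23 -2
LOAD 0   → -23 -2 -1
ROT      → -2 -1 -23
OVER     → -2 -1 -23 -1
POP      → -2 -1 -23
PUSH 8   → -2 -1 -23 8

-1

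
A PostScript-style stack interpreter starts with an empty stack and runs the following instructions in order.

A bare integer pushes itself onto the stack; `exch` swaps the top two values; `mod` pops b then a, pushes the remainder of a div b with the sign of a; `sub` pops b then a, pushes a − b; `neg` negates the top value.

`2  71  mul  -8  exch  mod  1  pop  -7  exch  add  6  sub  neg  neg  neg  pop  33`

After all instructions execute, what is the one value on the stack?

2    → 2
71   → 2 71
mul  → 142
-8   → 142 -8
exch → -8 142
mod  → -8
1    → -8 1
pop  → -8
-7   → -8 -7
exch → -7 -8
add  → -15
6    → -15 6
sub  → -21
neg  → 21
neg  → -21
neg  → 21
pop  → (empty)
33   → 33

33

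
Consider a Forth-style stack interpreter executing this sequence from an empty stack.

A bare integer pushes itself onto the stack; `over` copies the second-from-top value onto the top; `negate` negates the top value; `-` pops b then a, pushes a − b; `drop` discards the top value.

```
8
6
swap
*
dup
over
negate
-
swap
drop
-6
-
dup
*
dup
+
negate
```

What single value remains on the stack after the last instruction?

8       8
6       8 6
swap    6 8
*       48
dup     48 48
over    48 48 48
negate  48 48 -48
-       48 96
swap    96 48
drop    96
-6      96 -6
-       102
dup     102 102
*       10404
dup     10404 10404
+       20808
negate  -20808

-20808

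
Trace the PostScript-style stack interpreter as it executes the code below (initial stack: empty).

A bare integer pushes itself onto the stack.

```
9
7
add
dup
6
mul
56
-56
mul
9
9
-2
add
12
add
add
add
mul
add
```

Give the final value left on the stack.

-298352

9   -> 9
7   -> 9 7
add -> 16
dup -> 16 16
6   -> 16 16 6
mul -> 16 96
56  -> 16 96 56
-56 -> 16 96 56 -56
mul -> 16 96 -3136
9   -> 16 96 -3136 9
9   -> 16 96 -3136 9 9
-2  -> 16 96 -3136 9 9 -2
add -> 16 96 -3136 9 7
12  -> 16 96 -3136 9 7 12
add -> 16 96 -3136 9 19
add -> 16 96 -3136 28
add -> 16 96 -3108
mul -> 16 -298368
add -> -298352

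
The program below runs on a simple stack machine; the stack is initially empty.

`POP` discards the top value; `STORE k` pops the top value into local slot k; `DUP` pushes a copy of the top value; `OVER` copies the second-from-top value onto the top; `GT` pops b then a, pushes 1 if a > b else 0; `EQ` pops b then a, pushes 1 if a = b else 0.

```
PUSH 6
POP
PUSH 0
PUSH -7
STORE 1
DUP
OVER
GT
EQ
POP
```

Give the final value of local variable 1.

PUSH 6   6
POP      (empty)
PUSH 0   0
PUSH -7  0 -7
STORE 1  0
DUP      0 0
OVER     0 0 0
GT       0 0
EQ       1
POP      (empty)

-7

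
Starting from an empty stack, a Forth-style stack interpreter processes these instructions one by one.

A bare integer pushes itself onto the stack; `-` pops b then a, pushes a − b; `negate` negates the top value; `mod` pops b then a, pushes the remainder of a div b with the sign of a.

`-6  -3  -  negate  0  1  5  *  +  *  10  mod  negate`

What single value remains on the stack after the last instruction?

-5

-6     → [-6]
-3     → [-6, -3]
-      → [-3]
negate → [3]
0      → [3, 0]
1      → [3, 0, 1]
5      → [3, 0, 1, 5]
*      → [3, 0, 5]
+      → [3, 5]
*      → [15]
10     → [15, 10]
mod    → [5]
negate → [-5]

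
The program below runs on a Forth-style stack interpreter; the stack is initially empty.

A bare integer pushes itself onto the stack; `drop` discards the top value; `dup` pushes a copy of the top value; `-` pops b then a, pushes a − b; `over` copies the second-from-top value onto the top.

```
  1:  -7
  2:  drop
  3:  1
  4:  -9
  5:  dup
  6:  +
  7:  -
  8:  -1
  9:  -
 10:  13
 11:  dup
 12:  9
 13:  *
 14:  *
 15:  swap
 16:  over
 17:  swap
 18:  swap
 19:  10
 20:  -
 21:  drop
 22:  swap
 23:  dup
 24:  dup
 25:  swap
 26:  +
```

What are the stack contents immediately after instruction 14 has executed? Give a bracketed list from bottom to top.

[20, 1521]

-7   → -7
drop → (empty)
1    → 1
-9   → 1 -9
dup  → 1 -9 -9
+    → 1 -18
-    → 19
-1   → 19 -1
-    → 20
13   → 20 13
dup  → 20 13 13
9    → 20 13 13 9
*    → 20 13 117
*    → 20 1521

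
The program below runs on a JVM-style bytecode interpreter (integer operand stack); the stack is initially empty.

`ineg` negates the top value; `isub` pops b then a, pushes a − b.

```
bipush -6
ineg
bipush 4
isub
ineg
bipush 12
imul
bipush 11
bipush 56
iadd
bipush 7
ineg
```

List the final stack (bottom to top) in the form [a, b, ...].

[-24, 67, -7]

bipush -6  -6
ineg       6
bipush 4   6 4
isub       2
ineg       -2
bipush 12  -2 12
imul       -24
bipush 11  -24 11
bipush 56  -24 11 56
iadd       -24 67
bipush 7   -24 67 7
ineg       -24 67 -7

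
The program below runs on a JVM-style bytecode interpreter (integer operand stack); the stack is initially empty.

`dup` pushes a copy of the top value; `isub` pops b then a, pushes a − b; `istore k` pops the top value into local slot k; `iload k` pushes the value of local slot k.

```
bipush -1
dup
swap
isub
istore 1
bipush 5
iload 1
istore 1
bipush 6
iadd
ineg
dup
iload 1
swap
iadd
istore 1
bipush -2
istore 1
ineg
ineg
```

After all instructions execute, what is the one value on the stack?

-11

bipush -1 → -1
dup       → -1 -1
swap      → -1 -1
isub      → 0
istore 1  → (empty)
bipush 5  → 5
iload 1   → 5 0
istore 1  → 5
bipush 6  → 5 6
iadd      → 11
ineg      → -11
dup       → -11 -11
iload 1   → -11 -11 0
swap      → -11 0 -11
iadd      → -11 -11
istore 1  → -11
bipush -2 → -11 -2
istore 1  → -11
ineg      → 11
ineg      → -11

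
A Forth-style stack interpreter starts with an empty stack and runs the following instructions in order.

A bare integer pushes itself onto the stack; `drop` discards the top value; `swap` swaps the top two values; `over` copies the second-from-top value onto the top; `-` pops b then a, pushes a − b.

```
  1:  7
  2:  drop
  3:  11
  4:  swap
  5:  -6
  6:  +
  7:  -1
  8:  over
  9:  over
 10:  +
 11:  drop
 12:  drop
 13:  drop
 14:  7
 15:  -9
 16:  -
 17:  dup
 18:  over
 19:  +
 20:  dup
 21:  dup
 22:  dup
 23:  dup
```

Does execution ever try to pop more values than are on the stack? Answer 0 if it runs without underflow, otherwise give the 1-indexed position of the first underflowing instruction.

7    -> [7]
drop -> []
11   -> [11]
swap  — needs 2 operands, stack has 1 → underflow

4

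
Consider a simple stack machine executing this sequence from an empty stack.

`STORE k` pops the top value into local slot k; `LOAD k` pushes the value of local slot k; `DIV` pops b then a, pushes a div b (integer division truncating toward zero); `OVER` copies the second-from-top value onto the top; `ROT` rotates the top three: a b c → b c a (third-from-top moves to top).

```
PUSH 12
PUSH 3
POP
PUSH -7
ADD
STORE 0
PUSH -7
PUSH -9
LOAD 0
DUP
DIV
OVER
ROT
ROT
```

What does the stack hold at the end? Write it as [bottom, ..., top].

[-7, -9, -9, 1]

PUSH 12 -> 12
PUSH 3  -> 12 3
POP     -> 12
PUSH -7 -> 12 -7
ADD     -> 5
STORE 0 -> (empty)
PUSH -7 -> -7
PUSH -9 -> -7 -9
LOAD 0  -> -7 -9 5
DUP     -> -7 -9 5 5
DIV     -> -7 -9 1
OVER    -> -7 -9 1 -9
ROT     -> -7 1 -9 -9
ROT     -> -7 -9 -9 1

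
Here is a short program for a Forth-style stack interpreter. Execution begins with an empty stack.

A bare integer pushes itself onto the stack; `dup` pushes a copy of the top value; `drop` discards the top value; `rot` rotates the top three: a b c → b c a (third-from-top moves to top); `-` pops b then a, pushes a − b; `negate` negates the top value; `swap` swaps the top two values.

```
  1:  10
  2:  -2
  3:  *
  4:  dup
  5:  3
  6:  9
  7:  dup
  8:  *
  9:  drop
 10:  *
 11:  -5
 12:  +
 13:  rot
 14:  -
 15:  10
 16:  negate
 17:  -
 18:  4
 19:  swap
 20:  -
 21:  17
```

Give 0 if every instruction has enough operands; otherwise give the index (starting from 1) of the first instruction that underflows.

13

10   -> 10
-2   -> 10 -2
*    -> -20
dup  -> -20 -20
3    -> -20 -20 3
9    -> -20 -20 3 9
dup  -> -20 -20 3 9 9
*    -> -20 -20 3 81
drop -> -20 -20 3
*    -> -20 -60
-5   -> -20 -60 -5
+    -> -20 -65
rot  — needs 3 operands, stack has 2 → underflow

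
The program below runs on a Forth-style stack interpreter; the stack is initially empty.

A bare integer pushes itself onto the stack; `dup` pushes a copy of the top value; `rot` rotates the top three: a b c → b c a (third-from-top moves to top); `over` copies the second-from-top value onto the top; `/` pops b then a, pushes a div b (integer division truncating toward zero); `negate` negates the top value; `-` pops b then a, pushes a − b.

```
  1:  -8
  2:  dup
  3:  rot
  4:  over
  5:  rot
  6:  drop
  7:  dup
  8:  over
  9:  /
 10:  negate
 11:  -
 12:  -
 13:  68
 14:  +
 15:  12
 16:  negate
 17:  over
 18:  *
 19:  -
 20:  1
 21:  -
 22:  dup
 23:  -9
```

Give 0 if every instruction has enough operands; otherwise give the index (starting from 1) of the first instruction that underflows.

3

-8   -8
dup  -8 -8
rot  — needs 3 operands, stack has 2 → underflow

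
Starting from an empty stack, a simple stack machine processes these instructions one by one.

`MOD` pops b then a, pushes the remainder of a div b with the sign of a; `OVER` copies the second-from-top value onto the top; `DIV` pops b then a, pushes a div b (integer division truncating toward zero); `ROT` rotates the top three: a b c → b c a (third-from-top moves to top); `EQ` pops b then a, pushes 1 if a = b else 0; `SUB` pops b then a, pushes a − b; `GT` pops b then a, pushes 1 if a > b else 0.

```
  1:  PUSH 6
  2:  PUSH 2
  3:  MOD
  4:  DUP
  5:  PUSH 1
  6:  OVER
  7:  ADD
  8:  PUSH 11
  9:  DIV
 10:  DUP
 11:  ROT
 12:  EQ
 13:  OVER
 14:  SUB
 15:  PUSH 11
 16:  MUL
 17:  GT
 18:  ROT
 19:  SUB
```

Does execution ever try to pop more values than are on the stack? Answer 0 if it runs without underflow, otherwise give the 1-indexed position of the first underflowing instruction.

18

PUSH 6  -> 6
PUSH 2  -> 6 2
MOD     -> 0
DUP     -> 0 0
PUSH 1  -> 0 0 1
OVER    -> 0 0 1 0
ADD     -> 0 0 1
PUSH 11 -> 0 0 1 11
DIV     -> 0 0 0
DUP     -> 0 0 0 0
ROT     -> 0 0 0 0
EQ      -> 0 0 1
OVER    -> 0 0 1 0
SUB     -> 0 0 1
PUSH 11 -> 0 0 1 11
MUL     -> 0 0 11
GT      -> 0 0
ROT  — needs 3 operands, stack has 2 → underflow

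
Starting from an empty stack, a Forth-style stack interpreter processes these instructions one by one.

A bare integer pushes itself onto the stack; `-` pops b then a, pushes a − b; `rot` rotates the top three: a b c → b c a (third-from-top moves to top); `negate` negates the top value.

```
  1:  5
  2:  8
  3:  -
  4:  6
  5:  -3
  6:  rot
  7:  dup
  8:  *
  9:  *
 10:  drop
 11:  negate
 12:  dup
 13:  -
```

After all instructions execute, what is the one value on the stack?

0

5      → 5
8      → 5 8
-      → -3
6      → -3 6
-3     → -3 6 -3
rot    → 6 -3 -3
dup    → 6 -3 -3 -3
*      → 6 -3 9
*      → 6 -27
drop   → 6
negate → -6
dup    → -6 -6
-      → 0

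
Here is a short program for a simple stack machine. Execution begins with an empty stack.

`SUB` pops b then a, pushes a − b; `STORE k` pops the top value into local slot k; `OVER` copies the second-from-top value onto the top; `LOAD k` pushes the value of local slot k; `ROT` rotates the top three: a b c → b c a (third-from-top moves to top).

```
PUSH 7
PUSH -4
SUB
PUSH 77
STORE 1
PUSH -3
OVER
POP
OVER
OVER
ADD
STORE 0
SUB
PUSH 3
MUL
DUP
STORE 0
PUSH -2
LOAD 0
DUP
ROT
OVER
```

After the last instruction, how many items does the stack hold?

5

PUSH 7  → [7]
PUSH -4 → [7, -4]
SUB     → [11]
PUSH 77 → [11, 77]
STORE 1 → [11]
PUSH -3 → [11, -3]
OVER    → [11, -3, 11]
POP     → [11, -3]
OVER    → [11, -3, 11]
OVER    → [11, -3, 11, -3]
ADD     → [11, -3, 8]
STORE 0 → [11, -3]
SUB     → [14]
PUSH 3  → [14, 3]
MUL     → [42]
DUP     → [42, 42]
STORE 0 → [42]
PUSH -2 → [42, -2]
LOAD 0  → [42, -2, 42]
DUP     → [42, -2, 42, 42]
ROT     → [42, 42, 42, -2]
OVER    → [42, 42, 42, -2, 42]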